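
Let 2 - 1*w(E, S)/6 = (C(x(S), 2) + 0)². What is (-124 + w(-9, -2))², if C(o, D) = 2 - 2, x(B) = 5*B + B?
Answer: 12544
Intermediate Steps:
x(B) = 6*B
C(o, D) = 0
w(E, S) = 12 (w(E, S) = 12 - 6*(0 + 0)² = 12 - 6*0² = 12 - 6*0 = 12 + 0 = 12)
(-124 + w(-9, -2))² = (-124 + 12)² = (-112)² = 12544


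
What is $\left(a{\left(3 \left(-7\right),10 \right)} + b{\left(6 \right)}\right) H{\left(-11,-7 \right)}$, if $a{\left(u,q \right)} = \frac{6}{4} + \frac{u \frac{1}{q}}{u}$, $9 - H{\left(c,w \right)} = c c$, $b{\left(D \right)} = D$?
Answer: $- \frac{4256}{5} \approx -851.2$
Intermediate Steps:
$H{\left(c,w \right)} = 9 - c^{2}$ ($H{\left(c,w \right)} = 9 - c c = 9 - c^{2}$)
$a{\left(u,q \right)} = \frac{3}{2} + \frac{1}{q}$ ($a{\left(u,q \right)} = 6 \cdot \frac{1}{4} + \frac{1}{q} = \frac{3}{2} + \frac{1}{q}$)
$\left(a{\left(3 \left(-7\right),10 \right)} + b{\left(6 \right)}\right) H{\left(-11,-7 \right)} = \left(\left(\frac{3}{2} + \frac{1}{10}\right) + 6\right) \left(9 - \left(-11\right)^{2}\right) = \left(\left(\frac{3}{2} + \frac{1}{10}\right) + 6\right) \left(9 - 121\right) = \left(\frac{8}{5} + 6\right) \left(9 - 121\right) = \frac{38}{5} \left(-112\right) = - \frac{4256}{5}$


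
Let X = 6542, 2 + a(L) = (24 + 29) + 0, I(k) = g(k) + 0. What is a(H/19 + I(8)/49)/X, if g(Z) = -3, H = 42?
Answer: 51/6542 ≈ 0.0077958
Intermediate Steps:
I(k) = -3 (I(k) = -3 + 0 = -3)
a(L) = 51 (a(L) = -2 + ((24 + 29) + 0) = -2 + (53 + 0) = -2 + 53 = 51)
a(H/19 + I(8)/49)/X = 51/6542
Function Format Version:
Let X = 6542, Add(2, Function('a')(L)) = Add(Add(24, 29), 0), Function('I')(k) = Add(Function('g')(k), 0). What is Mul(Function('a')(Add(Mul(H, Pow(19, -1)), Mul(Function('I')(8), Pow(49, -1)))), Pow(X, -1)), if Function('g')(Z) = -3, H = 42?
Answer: Rational(51, 6542) ≈ 0.0077958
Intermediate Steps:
Function('I')(k) = -3 (Function('I')(k) = Add(-3, 0) = -3)
Function('a')(L) = 51 (Function('a')(L) = Add(-2, Add(Add(24, 29), 0)) = Add(-2, Add(53, 0)) = Add(-2, 53) = 51)
Mul(Function('a')(Add(Mul(H, Pow(19, -1)), Mul(Function('I')(8), Pow(49, -1)))), Pow(X, -1)) = Mul(51, Pow(6542, -1)) = Mul(51, Rational(1, 6542)) = Rational(51, 6542)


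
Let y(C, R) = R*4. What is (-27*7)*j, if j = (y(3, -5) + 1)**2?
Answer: -68229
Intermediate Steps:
y(C, R) = 4*R
j = 361 (j = (4*(-5) + 1)**2 = (-20 + 1)**2 = (-19)**2 = 361)
(-27*7)*j = -27*7*361 = -189*361 = -68229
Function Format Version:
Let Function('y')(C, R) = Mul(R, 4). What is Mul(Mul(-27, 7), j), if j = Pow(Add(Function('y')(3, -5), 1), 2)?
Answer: -68229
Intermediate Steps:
Function('y')(C, R) = Mul(4, R)
j = 361 (j = Pow(Add(Mul(4, -5), 1), 2) = Pow(Add(-20, 1), 2) = Pow(-19, 2) = 361)
Mul(Mul(-27, 7), j) = Mul(Mul(-27, 7), 361) = Mul(-189, 361) = -68229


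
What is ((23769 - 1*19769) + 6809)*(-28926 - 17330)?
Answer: -499981104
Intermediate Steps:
((23769 - 1*19769) + 6809)*(-28926 - 17330) = ((23769 - 19769) + 6809)*(-46256) = (4000 + 6809)*(-46256) = 10809*(-46256) = -499981104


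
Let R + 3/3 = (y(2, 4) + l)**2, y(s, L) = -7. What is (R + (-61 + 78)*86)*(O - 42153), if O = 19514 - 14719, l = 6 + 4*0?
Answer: -54617396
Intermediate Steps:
l = 6 (l = 6 + 0 = 6)
R = 0 (R = -1 + (-7 + 6)**2 = -1 + (-1)**2 = -1 + 1 = 0)
O = 4795
(R + (-61 + 78)*86)*(O - 42153) = (0 + (-61 + 78)*86)*(4795 - 42153) = (0 + 17*86)*(-37358) = (0 + 1462)*(-37358) = 1462*(-37358) = -54617396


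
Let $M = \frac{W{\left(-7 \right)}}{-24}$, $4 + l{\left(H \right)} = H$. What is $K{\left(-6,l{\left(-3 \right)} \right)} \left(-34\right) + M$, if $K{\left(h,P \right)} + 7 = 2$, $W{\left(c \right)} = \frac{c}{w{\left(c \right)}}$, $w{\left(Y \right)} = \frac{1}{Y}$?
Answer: $\frac{4031}{24} \approx 167.96$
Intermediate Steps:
$l{\left(H \right)} = -4 + H$
$W{\left(c \right)} = c^{2}$ ($W{\left(c \right)} = \frac{c}{\frac{1}{c}} = c c = c^{2}$)
$K{\left(h,P \right)} = -5$ ($K{\left(h,P \right)} = -7 + 2 = -5$)
$M = - \frac{49}{24}$ ($M = \frac{\left(-7\right)^{2}}{-24} = 49 \left(- \frac{1}{24}\right) = - \frac{49}{24} \approx -2.0417$)
$K{\left(-6,l{\left(-3 \right)} \right)} \left(-34\right) + M = \left(-5\right) \left(-34\right) - \frac{49}{24} = 170 - \frac{49}{24} = \frac{4031}{24}$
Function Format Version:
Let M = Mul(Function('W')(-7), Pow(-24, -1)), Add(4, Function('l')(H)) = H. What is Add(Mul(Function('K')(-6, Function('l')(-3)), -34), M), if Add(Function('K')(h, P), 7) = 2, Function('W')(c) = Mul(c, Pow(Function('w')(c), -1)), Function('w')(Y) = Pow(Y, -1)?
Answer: Rational(4031, 24) ≈ 167.96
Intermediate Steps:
Function('l')(H) = Add(-4, H)
Function('W')(c) = Pow(c, 2) (Function('W')(c) = Mul(c, Pow(Pow(c, -1), -1)) = Mul(c, c) = Pow(c, 2))
Function('K')(h, P) = -5 (Function('K')(h, P) = Add(-7, 2) = -5)
M = Rational(-49, 24) (M = Mul(Pow(-7, 2), Pow(-24, -1)) = Mul(49, Rational(-1, 24)) = Rational(-49, 24) ≈ -2.0417)
Add(Mul(Function('K')(-6, Function('l')(-3)), -34), M) = Add(Mul(-5, -34), Rational(-49, 24)) = Add(170, Rational(-49, 24)) = Rational(4031, 24)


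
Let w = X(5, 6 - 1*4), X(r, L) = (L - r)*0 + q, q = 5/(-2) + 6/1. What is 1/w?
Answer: 2/7 ≈ 0.28571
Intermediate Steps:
q = 7/2 (q = 5*(-½) + 6*1 = -5/2 + 6 = 7/2 ≈ 3.5000)
X(r, L) = 7/2 (X(r, L) = (L - r)*0 + 7/2 = 0 + 7/2 = 7/2)
w = 7/2 ≈ 3.5000
1/w = 1/(7/2) = 2/7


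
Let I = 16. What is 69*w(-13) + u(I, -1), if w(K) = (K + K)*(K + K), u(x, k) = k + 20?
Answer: 46663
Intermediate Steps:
u(x, k) = 20 + k
w(K) = 4*K² (w(K) = (2*K)*(2*K) = 4*K²)
69*w(-13) + u(I, -1) = 69*(4*(-13)²) + (20 - 1) = 69*(4*169) + 19 = 69*676 + 19 = 46644 + 19 = 46663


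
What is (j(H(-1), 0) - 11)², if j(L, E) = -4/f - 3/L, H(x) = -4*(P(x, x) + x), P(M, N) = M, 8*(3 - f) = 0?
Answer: 93025/576 ≈ 161.50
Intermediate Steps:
f = 3 (f = 3 - ⅛*0 = 3 + 0 = 3)
H(x) = -8*x (H(x) = -4*(x + x) = -8*x)
j(L, E) = -4/3 - 3/L
(j(H(-1), 0) - 11)² = ((-4/3 - 3/((-8*(-1)))) - 11)² = ((-4/3 - 3/8) - 11)² = (-41/24 - 11)² = (-305/24)² = 93025/576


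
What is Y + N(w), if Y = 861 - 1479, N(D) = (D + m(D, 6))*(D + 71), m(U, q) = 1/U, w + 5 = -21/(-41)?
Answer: -288059271/309304 ≈ -931.31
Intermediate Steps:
w = -184/41 (w = -5 - 21/(-41) = -5 - 21*(-1/41) = -5 + 21/41 = -184/41 ≈ -4.4878)
N(D) = (71 + D)*(D + 1/D) (N(D) = (D + 1/D)*(D + 71) = (D + 1/D)*(71 + D) = (71 + D)*(D + 1/D))
Y = -618
Y + N(w) = -618 + (1 + (-184/41)² + 71*(-184/41) + 71/(-184/41)) = -618 + (1 + 33856/1681 - 13064/41 + 71*(-41/184)) = -618 + (1 + 33856/1681 - 13064/41 - 2911/184) = -618 - 96909399/309304 = -288059271/309304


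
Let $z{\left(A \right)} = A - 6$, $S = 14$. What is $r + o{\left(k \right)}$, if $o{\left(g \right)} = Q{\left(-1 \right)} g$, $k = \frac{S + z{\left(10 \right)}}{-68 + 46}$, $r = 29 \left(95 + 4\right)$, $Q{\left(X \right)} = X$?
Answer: $\frac{31590}{11} \approx 2871.8$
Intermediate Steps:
$z{\left(A \right)} = -6 + A$
$r = 2871$ ($r = 29 \cdot 99 = 2871$)
$k = - \frac{9}{11}$ ($k = \frac{14 + \left(-6 + 10\right)}{-68 + 46} = \frac{14 + 4}{-22} = 18 \left(- \frac{1}{22}\right) = - \frac{9}{11} \approx -0.81818$)
$o{\left(g \right)} = - g$
$r + o{\left(k \right)} = 2871 - - \frac{9}{11} = 2871 + \frac{9}{11} = \frac{31590}{11}$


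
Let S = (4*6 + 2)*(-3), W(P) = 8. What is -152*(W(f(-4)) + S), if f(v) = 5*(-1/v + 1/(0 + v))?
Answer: 10640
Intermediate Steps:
f(v) = 0 (f(v) = 5*(-1/v + 1/v) = 5*0 = 0)
S = -78 (S = (24 + 2)*(-3) = 26*(-3) = -78)
-152*(W(f(-4)) + S) = -152*(8 - 78) = -152*(-70) = 10640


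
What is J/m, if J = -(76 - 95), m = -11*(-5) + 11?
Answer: 19/66 ≈ 0.28788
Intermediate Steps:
m = 66 (m = 55 + 11 = 66)
J = 19 (J = -1*(-19) = 19)
J/m = 19/66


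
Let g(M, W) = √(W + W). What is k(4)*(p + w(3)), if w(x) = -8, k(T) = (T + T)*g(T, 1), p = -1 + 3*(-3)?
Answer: -144*√2 ≈ -203.65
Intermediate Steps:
p = -10 (p = -1 - 9 = -10)
g(M, W) = √2*√W (g(M, W) = √(2*W) = √2*√W)
k(T) = 2*T*√2 (k(T) = (T + T)*(√2*√1) = (2*T)*(√2*1) = (2*T)*√2 = 2*T*√2)
k(4)*(p + w(3)) = (2*4*√2)*(-10 - 8) = (8*√2)*(-18) = -144*√2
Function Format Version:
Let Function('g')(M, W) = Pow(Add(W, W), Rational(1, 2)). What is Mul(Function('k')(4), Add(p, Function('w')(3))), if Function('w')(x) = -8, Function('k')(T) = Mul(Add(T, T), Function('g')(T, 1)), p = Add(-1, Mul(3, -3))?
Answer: Mul(-144, Pow(2, Rational(1, 2))) ≈ -203.65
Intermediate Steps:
p = -10 (p = Add(-1, -9) = -10)
Function('g')(M, W) = Mul(Pow(2, Rational(1, 2)), Pow(W, Rational(1, 2))) (Function('g')(M, W) = Pow(Mul(2, W), Rational(1, 2)) = Mul(Pow(2, Rational(1, 2)), Pow(W, Rational(1, 2))))
Function('k')(T) = Mul(2, T, Pow(2, Rational(1, 2))) (Function('k')(T) = Mul(Add(T, T), Mul(Pow(2, Rational(1, 2)), Pow(1, Rational(1, 2)))) = Mul(Mul(2, T), Mul(Pow(2, Rational(1, 2)), 1)) = Mul(Mul(2, T), Pow(2, Rational(1, 2))) = Mul(2, T, Pow(2, Rational(1, 2))))
Mul(Function('k')(4), Add(p, Function('w')(3))) = Mul(Mul(2, 4, Pow(2, Rational(1, 2))), Add(-10, -8)) = Mul(Mul(8, Pow(2, Rational(1, 2))), -18) = Mul(-144, Pow(2, Rational(1, 2)))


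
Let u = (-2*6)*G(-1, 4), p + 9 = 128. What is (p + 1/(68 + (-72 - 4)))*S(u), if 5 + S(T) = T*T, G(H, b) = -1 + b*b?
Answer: 30807645/8 ≈ 3.8510e+6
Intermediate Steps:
p = 119 (p = -9 + 128 = 119)
G(H, b) = -1 + b²
u = -180 (u = (-2*6)*(-1 + 4²) = -12*(-1 + 16) = -12*15 = -180)
S(T) = -5 + T² (S(T) = -5 + T*T = -5 + T²)
(p + 1/(68 + (-72 - 4)))*S(u) = (119 + 1/(68 + (-72 - 4)))*(-5 + (-180)²) = (119 + 1/(68 - 76))*(-5 + 32400) = (119 + 1/(-8))*32395 = (119 - ⅛)*32395 = (951/8)*32395 = 30807645/8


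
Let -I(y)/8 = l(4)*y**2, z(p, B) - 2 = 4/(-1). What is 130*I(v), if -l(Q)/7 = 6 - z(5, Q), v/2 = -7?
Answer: 11415040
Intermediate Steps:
v = -14 (v = 2*(-7) = -14)
z(p, B) = -2 (z(p, B) = 2 + 4/(-1) = 2 + 4*(-1) = 2 - 4 = -2)
l(Q) = -56 (l(Q) = -7*(6 - 1*(-2)) = -7*(6 + 2) = -7*8 = -56)
I(y) = 448*y**2 (I(y) = -(-448)*y**2 = 448*y**2)
130*I(v) = 130*(448*(-14)**2) = 130*(448*196) = 130*87808 = 11415040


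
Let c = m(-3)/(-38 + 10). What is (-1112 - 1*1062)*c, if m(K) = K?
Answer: -3261/14 ≈ -232.93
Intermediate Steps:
c = 3/28 (c = -3/(-38 + 10) = -3/(-28) = -3*(-1/28) = 3/28 ≈ 0.10714)
(-1112 - 1*1062)*c = (-1112 - 1*1062)*(3/28) = (-1112 - 1062)*(3/28) = -2174*3/28 = -3261/14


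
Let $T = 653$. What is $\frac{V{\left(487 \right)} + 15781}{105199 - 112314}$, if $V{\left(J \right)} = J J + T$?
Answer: $- \frac{253603}{7115} \approx -35.643$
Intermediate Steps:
$V{\left(J \right)} = 653 + J^{2}$ ($V{\left(J \right)} = J J + 653 = J^{2} + 653 = 653 + J^{2}$)
$\frac{V{\left(487 \right)} + 15781}{105199 - 112314} = \frac{\left(653 + 487^{2}\right) + 15781}{105199 - 112314} = \frac{\left(653 + 237169\right) + 15781}{-7115} = \left(237822 + 15781\right) \left(- \frac{1}{7115}\right) = 253603 \left(- \frac{1}{7115}\right) = - \frac{253603}{7115}$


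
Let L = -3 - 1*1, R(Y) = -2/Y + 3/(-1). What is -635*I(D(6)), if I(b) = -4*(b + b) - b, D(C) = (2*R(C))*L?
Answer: 152400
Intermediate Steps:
R(Y) = -3 - 2/Y (R(Y) = -2/Y + 3*(-1) = -2/Y - 3 = -3 - 2/Y)
L = -4 (L = -3 - 1 = -4)
D(C) = 24 + 16/C (D(C) = (2*(-3 - 2/C))*(-4) = (-6 - 4/C)*(-4) = 24 + 16/C)
I(b) = -9*b (I(b) = -8*b - b = -9*b)
-635*I(D(6)) = -(-5715)*(24 + 16/6) = -(-5715)*(24 + 16*(1/6)) = -(-5715)*(24 + 8/3) = -(-5715)*80/3 = -635*(-240) = 152400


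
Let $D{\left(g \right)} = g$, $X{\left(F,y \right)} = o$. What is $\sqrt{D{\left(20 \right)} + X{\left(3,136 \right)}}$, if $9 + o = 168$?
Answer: $\sqrt{179} \approx 13.379$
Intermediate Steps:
$o = 159$ ($o = -9 + 168 = 159$)
$X{\left(F,y \right)} = 159$
$\sqrt{D{\left(20 \right)} + X{\left(3,136 \right)}} = \sqrt{20 + 159} = \sqrt{179}$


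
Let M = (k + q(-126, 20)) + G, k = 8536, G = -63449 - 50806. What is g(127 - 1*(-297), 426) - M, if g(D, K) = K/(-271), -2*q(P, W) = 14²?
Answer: 28675981/271 ≈ 1.0582e+5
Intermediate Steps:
G = -114255
q(P, W) = -98 (q(P, W) = -½*14² = -½*196 = -98)
M = -105817 (M = (8536 - 98) - 114255 = 8438 - 114255 = -105817)
g(D, K) = -K/271 (g(D, K) = K*(-1/271) = -K/271)
g(127 - 1*(-297), 426) - M = -1/271*426 - 1*(-105817) = -426/271 + 105817 = 28675981/271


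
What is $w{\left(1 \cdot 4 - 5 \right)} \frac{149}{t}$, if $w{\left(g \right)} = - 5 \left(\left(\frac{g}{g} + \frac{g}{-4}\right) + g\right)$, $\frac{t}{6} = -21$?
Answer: $\frac{745}{504} \approx 1.4782$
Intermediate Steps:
$t = -126$ ($t = 6 \left(-21\right) = -126$)
$w{\left(g \right)} = -5 - \frac{15 g}{4}$ ($w{\left(g \right)} = - 5 \left(\left(1 + g \left(- \frac{1}{4}\right)\right) + g\right) = - 5 \left(\left(1 - \frac{g}{4}\right) + g\right) = - 5 \left(1 + \frac{3 g}{4}\right) = -5 - \frac{15 g}{4}$)
$w{\left(1 \cdot 4 - 5 \right)} \frac{149}{t} = \left(-5 - \frac{15 \left(1 \cdot 4 - 5\right)}{4}\right) \frac{149}{-126} = \left(-5 - \frac{15 \left(4 - 5\right)}{4}\right) 149 \left(- \frac{1}{126}\right) = \left(-5 - - \frac{15}{4}\right) \left(- \frac{149}{126}\right) = \left(-5 + \frac{15}{4}\right) \left(- \frac{149}{126}\right) = \left(- \frac{5}{4}\right) \left(- \frac{149}{126}\right) = \frac{745}{504}$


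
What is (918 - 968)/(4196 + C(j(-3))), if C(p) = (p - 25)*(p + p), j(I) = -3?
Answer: -25/2182 ≈ -0.011457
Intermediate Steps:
C(p) = 2*p*(-25 + p) (C(p) = (-25 + p)*(2*p) = 2*p*(-25 + p))
(918 - 968)/(4196 + C(j(-3))) = (918 - 968)/(4196 + 2*(-3)*(-25 - 3)) = -50/(4196 + 2*(-3)*(-28)) = -50/(4196 + 168) = -50/4364 = -50*1/4364 = -25/2182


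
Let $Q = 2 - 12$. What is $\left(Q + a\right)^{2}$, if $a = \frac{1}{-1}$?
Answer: $121$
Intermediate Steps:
$Q = -10$ ($Q = 2 - 12 = -10$)
$a = -1$
$\left(Q + a\right)^{2} = \left(-10 - 1\right)^{2} = \left(-11\right)^{2} = 121$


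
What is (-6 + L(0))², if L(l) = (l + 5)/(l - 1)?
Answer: 121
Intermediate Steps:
L(l) = (5 + l)/(-1 + l)
(-6 + L(0))² = (-6 + (5 + 0)/(-1 + 0))² = (-6 + 5/(-1))² = (-6 - 1*5)² = (-6 - 5)² = (-11)² = 121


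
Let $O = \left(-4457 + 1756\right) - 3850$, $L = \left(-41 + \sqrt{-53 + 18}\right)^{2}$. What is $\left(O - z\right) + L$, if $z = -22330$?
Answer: $17425 - 82 i \sqrt{35} \approx 17425.0 - 485.12 i$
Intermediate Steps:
$L = \left(-41 + i \sqrt{35}\right)^{2}$ ($L = \left(-41 + \sqrt{-35}\right)^{2} = \left(-41 + i \sqrt{35}\right)^{2} \approx 1646.0 - 485.12 i$)
$O = -6551$ ($O = -2701 - 3850 = -6551$)
$\left(O - z\right) + L = \left(-6551 - -22330\right) + \left(41 - i \sqrt{35}\right)^{2} = \left(-6551 + 22330\right) + \left(41 - i \sqrt{35}\right)^{2} = 15779 + \left(41 - i \sqrt{35}\right)^{2}$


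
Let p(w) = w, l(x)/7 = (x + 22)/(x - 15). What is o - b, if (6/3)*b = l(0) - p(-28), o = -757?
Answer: -11488/15 ≈ -765.87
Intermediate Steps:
l(x) = 7*(22 + x)/(-15 + x) (l(x) = 7*((x + 22)/(x - 15)) = 7*((22 + x)/(-15 + x)) = 7*(22 + x)/(-15 + x))
b = 133/15 (b = (7*(22 + 0)/(-15 + 0) - 1*(-28))/2 = (7*22/(-15) + 28)/2 = (7*(-1/15)*22 + 28)/2 = (-154/15 + 28)/2 = (½)*(266/15) = 133/15 ≈ 8.8667)
o - b = -757 - 1*133/15 = -757 - 133/15 = -11488/15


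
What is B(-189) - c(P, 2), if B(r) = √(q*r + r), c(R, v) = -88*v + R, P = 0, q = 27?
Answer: 176 + 42*I*√3 ≈ 176.0 + 72.746*I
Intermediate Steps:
c(R, v) = R - 88*v
B(r) = 2*√7*√r (B(r) = √(27*r + r) = √(28*r) = 2*√7*√r)
B(-189) - c(P, 2) = 2*√7*√(-189) - (0 - 88*2) = 2*√7*(3*I*√21) - (0 - 176) = 42*I*√3 - 1*(-176) = 42*I*√3 + 176 = 176 + 42*I*√3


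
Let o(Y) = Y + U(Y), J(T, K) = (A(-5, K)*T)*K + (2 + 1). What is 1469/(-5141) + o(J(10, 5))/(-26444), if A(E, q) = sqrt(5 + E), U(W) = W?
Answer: -19438541/67974302 ≈ -0.28597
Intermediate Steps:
J(T, K) = 3 (J(T, K) = (sqrt(5 - 5)*T)*K + (2 + 1) = (sqrt(0)*T)*K + 3 = (0*T)*K + 3 = 0*K + 3 = 0 + 3 = 3)
o(Y) = 2*Y (o(Y) = Y + Y = 2*Y)
1469/(-5141) + o(J(10, 5))/(-26444) = 1469/(-5141) + (2*3)/(-26444) = 1469*(-1/5141) + 6*(-1/26444) = -1469/5141 - 3/13222 = -19438541/67974302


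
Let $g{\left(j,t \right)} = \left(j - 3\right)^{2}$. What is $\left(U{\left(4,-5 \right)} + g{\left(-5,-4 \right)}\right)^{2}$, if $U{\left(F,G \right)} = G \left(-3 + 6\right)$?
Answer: $2401$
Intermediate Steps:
$U{\left(F,G \right)} = 3 G$ ($U{\left(F,G \right)} = G 3 = 3 G$)
$g{\left(j,t \right)} = \left(-3 + j\right)^{2}$
$\left(U{\left(4,-5 \right)} + g{\left(-5,-4 \right)}\right)^{2} = \left(3 \left(-5\right) + \left(-3 - 5\right)^{2}\right)^{2} = \left(-15 + \left(-8\right)^{2}\right)^{2} = \left(-15 + 64\right)^{2} = 49^{2} = 2401$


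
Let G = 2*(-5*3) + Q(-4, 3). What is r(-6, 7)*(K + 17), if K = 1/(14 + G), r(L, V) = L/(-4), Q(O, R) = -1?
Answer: 432/17 ≈ 25.412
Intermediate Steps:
G = -31 (G = 2*(-5*3) - 1 = 2*(-15) - 1 = -30 - 1 = -31)
r(L, V) = -L/4 (r(L, V) = L*(-¼) = -L/4)
K = -1/17 (K = 1/(14 - 31) = 1/(-17) = -1/17 ≈ -0.058824)
r(-6, 7)*(K + 17) = (-¼*(-6))*(-1/17 + 17) = (3/2)*(288/17) = 432/17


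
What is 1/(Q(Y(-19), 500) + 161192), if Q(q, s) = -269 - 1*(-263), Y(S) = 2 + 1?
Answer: 1/161186 ≈ 6.2040e-6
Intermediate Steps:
Y(S) = 3
Q(q, s) = -6 (Q(q, s) = -269 + 263 = -6)
1/(Q(Y(-19), 500) + 161192) = 1/(-6 + 161192) = 1/161186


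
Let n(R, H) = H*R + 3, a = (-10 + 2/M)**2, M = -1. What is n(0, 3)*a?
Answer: 432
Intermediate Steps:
a = 144 (a = (-10 + 2/(-1))**2 = (-10 + 2*(-1))**2 = (-10 - 2)**2 = (-12)**2 = 144)
n(R, H) = 3 + H*R
n(0, 3)*a = (3 + 3*0)*144 = (3 + 0)*144 = 3*144 = 432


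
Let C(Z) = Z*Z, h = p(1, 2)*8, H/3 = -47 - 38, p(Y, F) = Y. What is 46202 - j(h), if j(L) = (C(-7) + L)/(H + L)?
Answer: 600629/13 ≈ 46202.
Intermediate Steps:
H = -255 (H = 3*(-47 - 38) = 3*(-85) = -255)
h = 8 (h = 1*8 = 8)
C(Z) = Z**2
j(L) = (49 + L)/(-255 + L) (j(L) = ((-7)**2 + L)/(-255 + L) = (49 + L)/(-255 + L))
46202 - j(h) = 46202 - (49 + 8)/(-255 + 8) = 46202 - 57/(-247) = 46202 - (-1)*57/247 = 46202 - 1*(-3/13) = 46202 + 3/13 = 600629/13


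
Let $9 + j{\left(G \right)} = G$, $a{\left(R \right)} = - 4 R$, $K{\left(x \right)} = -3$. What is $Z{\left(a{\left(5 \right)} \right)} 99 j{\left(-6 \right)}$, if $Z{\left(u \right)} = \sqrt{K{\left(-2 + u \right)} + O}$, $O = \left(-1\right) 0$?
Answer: $- 1485 i \sqrt{3} \approx - 2572.1 i$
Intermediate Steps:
$O = 0$
$Z{\left(u \right)} = i \sqrt{3}$ ($Z{\left(u \right)} = \sqrt{-3 + 0} = \sqrt{-3} = i \sqrt{3}$)
$j{\left(G \right)} = -9 + G$
$Z{\left(a{\left(5 \right)} \right)} 99 j{\left(-6 \right)} = i \sqrt{3} \cdot 99 \left(-9 - 6\right) = 99 i \sqrt{3} \left(-15\right) = - 1485 i \sqrt{3}$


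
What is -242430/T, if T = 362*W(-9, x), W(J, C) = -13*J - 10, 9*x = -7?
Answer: -121215/19367 ≈ -6.2588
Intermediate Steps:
x = -7/9 (x = (⅑)*(-7) = -7/9 ≈ -0.77778)
W(J, C) = -10 - 13*J
T = 38734 (T = 362*(-10 - 13*(-9)) = 362*(-10 + 117) = 362*107 = 38734)
-242430/T = -242430/38734 = -242430*1/38734 = -121215/19367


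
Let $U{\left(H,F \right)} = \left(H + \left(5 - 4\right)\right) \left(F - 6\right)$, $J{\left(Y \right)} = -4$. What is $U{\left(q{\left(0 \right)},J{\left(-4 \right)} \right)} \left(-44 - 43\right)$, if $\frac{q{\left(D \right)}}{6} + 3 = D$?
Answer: $-14790$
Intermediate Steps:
$q{\left(D \right)} = -18 + 6 D$
$U{\left(H,F \right)} = \left(1 + H\right) \left(-6 + F\right)$ ($U{\left(H,F \right)} = \left(H + 1\right) \left(-6 + F\right) = \left(1 + H\right) \left(-6 + F\right)$)
$U{\left(q{\left(0 \right)},J{\left(-4 \right)} \right)} \left(-44 - 43\right) = \left(-6 - 4 - 6 \left(-18 + 6 \cdot 0\right) - 4 \left(-18 + 6 \cdot 0\right)\right) \left(-44 - 43\right) = \left(-6 - 4 - 6 \left(-18 + 0\right) - 4 \left(-18 + 0\right)\right) \left(-87\right) = \left(-6 - 4 - -108 - -72\right) \left(-87\right) = \left(-6 - 4 + 108 + 72\right) \left(-87\right) = 170 \left(-87\right) = -14790$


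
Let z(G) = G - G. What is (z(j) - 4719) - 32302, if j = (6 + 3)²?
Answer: -37021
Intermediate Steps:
j = 81 (j = 9² = 81)
z(G) = 0
(z(j) - 4719) - 32302 = (0 - 4719) - 32302 = -4719 - 32302 = -37021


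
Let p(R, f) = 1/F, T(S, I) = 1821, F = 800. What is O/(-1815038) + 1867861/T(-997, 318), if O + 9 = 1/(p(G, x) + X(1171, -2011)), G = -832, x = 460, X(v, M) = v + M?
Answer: 2278237022954650693/2221080475871802 ≈ 1025.7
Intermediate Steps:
X(v, M) = M + v
p(R, f) = 1/800
O = -6048791/671999 (O = -9 + 1/(1/800 + (-2011 + 1171)) = -9 + 1/(1/800 - 840) = -9 + 1/(-671999/800) = -9 - 800/671999 = -6048791/671999 ≈ -9.0012)
O/(-1815038) + 1867861/T(-997, 318) = -6048791/671999/(-1815038) + 1867861/1821 = -6048791/671999*(-1/1815038) + 1867861*(1/1821) = 6048791/1219703720962 + 1867861/1821 = 2278237022954650693/2221080475871802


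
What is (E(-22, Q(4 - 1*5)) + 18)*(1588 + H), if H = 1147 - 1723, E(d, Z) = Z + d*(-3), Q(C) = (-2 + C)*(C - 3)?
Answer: 97152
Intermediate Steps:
Q(C) = (-3 + C)*(-2 + C) (Q(C) = (-2 + C)*(-3 + C) = (-3 + C)*(-2 + C))
E(d, Z) = Z - 3*d
H = -576
(E(-22, Q(4 - 1*5)) + 18)*(1588 + H) = (((6 + (4 - 1*5)**2 - 5*(4 - 1*5)) - 3*(-22)) + 18)*(1588 - 576) = (((6 + (4 - 5)**2 - 5*(4 - 5)) + 66) + 18)*1012 = (((6 + (-1)**2 - 5*(-1)) + 66) + 18)*1012 = (((6 + 1 + 5) + 66) + 18)*1012 = ((12 + 66) + 18)*1012 = (78 + 18)*1012 = 96*1012 = 97152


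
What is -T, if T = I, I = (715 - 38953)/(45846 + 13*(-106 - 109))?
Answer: 38238/43051 ≈ 0.88820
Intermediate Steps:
I = -38238/43051 (I = -38238/(45846 + 13*(-215)) = -38238/(45846 - 2795) = -38238/43051 ≈ -0.88820)
T = -38238/43051 ≈ -0.88820
-T = -1*(-38238/43051) = 38238/43051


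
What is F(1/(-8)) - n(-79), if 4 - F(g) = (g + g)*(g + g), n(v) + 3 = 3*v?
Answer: 3903/16 ≈ 243.94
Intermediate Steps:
n(v) = -3 + 3*v
F(g) = 4 - 4*g² (F(g) = 4 - (g + g)*(g + g) = 4 - 2*g*2*g = 4 - 4*g²)
F(1/(-8)) - n(-79) = (4 - 4*(1/(-8))²) - (-3 + 3*(-79)) = (4 - 4*(-⅛)²) - (-3 - 237) = (4 - 4*1/64) - 1*(-240) = (4 - 1/16) + 240 = 63/16 + 240 = 3903/16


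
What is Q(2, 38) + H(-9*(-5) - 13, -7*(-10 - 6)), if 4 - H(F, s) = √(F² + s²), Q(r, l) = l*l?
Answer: 1448 - 16*√53 ≈ 1331.5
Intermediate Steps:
Q(r, l) = l²
H(F, s) = 4 - √(F² + s²)
Q(2, 38) + H(-9*(-5) - 13, -7*(-10 - 6)) = 38² + (4 - √((-9*(-5) - 13)² + (-7*(-10 - 6))²)) = 1444 + (4 - √((45 - 13)² + (-7*(-16))²)) = 1444 + (4 - √(32² + 112²)) = 1444 + (4 - √(1024 + 12544)) = 1444 + (4 - √13568) = 1444 + (4 - 16*√53) = 1448 - 16*√53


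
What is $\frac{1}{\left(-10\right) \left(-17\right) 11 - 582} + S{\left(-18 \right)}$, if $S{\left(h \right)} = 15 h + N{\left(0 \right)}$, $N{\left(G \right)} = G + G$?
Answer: $- \frac{347759}{1288} \approx -270.0$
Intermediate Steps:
$N{\left(G \right)} = 2 G$
$S{\left(h \right)} = 15 h$ ($S{\left(h \right)} = 15 h + 2 \cdot 0 = 15 h + 0 = 15 h$)
$\frac{1}{\left(-10\right) \left(-17\right) 11 - 582} + S{\left(-18 \right)} = \frac{1}{\left(-10\right) \left(-17\right) 11 - 582} + 15 \left(-18\right) = \frac{1}{170 \cdot 11 - 582} - 270 = \frac{1}{1870 - 582} - 270 = \frac{1}{1288} - 270 = - \frac{347759}{1288}$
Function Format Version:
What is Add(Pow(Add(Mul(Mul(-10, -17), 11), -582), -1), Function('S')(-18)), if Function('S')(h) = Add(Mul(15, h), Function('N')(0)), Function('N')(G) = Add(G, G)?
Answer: Rational(-347759, 1288) ≈ -270.00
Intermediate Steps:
Function('N')(G) = Mul(2, G)
Function('S')(h) = Mul(15, h) (Function('S')(h) = Add(Mul(15, h), Mul(2, 0)) = Add(Mul(15, h), 0) = Mul(15, h))
Add(Pow(Add(Mul(Mul(-10, -17), 11), -582), -1), Function('S')(-18)) = Add(Pow(Add(Mul(Mul(-10, -17), 11), -582), -1), Mul(15, -18)) = Add(Pow(Add(Mul(170, 11), -582), -1), -270) = Add(Pow(Add(1870, -582), -1), -270) = Add(Pow(1288, -1), -270) = Add(Rational(1, 1288), -270) = Rational(-347759, 1288)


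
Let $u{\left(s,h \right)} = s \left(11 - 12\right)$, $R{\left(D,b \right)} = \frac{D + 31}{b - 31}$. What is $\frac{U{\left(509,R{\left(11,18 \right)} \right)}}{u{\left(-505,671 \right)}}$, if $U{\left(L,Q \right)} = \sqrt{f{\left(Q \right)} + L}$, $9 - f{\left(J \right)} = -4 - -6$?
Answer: $\frac{2 \sqrt{129}}{505} \approx 0.044981$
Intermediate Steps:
$R{\left(D,b \right)} = \frac{31 + D}{-31 + b}$
$u{\left(s,h \right)} = - s$ ($u{\left(s,h \right)} = s \left(-1\right) = - s$)
$f{\left(J \right)} = 7$ ($f{\left(J \right)} = 9 - \left(-4 - -6\right) = 9 - \left(-4 + 6\right) = 9 - 2 = 7$)
$U{\left(L,Q \right)} = \sqrt{7 + L}$
$\frac{U{\left(509,R{\left(11,18 \right)} \right)}}{u{\left(-505,671 \right)}} = \frac{\sqrt{7 + 509}}{\left(-1\right) \left(-505\right)} = \frac{\sqrt{516}}{505} = 2 \sqrt{129} \cdot \frac{1}{505} = \frac{2 \sqrt{129}}{505}$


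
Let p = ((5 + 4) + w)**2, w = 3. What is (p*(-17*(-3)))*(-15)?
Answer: -110160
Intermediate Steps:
p = 144 (p = ((5 + 4) + 3)**2 = (9 + 3)**2 = 12**2 = 144)
(p*(-17*(-3)))*(-15) = (144*(-17*(-3)))*(-15) = (144*51)*(-15) = 7344*(-15) = -110160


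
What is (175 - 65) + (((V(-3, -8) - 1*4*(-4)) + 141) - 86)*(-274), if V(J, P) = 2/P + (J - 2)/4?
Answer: -18933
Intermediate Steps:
V(J, P) = -½ + 2/P + J/4 (V(J, P) = 2/P + (-2 + J)*(¼) = 2/P + (-½ + J/4) = -½ + 2/P + J/4)
(175 - 65) + (((V(-3, -8) - 1*4*(-4)) + 141) - 86)*(-274) = (175 - 65) + ((((¼)*(8 - 8*(-2 - 3))/(-8) - 1*4*(-4)) + 141) - 86)*(-274) = 110 + ((((¼)*(-⅛)*(8 - 8*(-5)) - 4*(-4)) + 141) - 86)*(-274) = 110 + ((((¼)*(-⅛)*(8 + 40) + 16) + 141) - 86)*(-274) = 110 + ((((¼)*(-⅛)*48 + 16) + 141) - 86)*(-274) = 110 + (((-3/2 + 16) + 141) - 86)*(-274) = 110 + ((29/2 + 141) - 86)*(-274) = 110 + (311/2 - 86)*(-274) = 110 + (139/2)*(-274) = 110 - 19043 = -18933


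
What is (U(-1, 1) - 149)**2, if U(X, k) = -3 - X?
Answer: 22801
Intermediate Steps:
(U(-1, 1) - 149)**2 = ((-3 - 1*(-1)) - 149)**2 = ((-3 + 1) - 149)**2 = (-2 - 149)**2 = (-151)**2 = 22801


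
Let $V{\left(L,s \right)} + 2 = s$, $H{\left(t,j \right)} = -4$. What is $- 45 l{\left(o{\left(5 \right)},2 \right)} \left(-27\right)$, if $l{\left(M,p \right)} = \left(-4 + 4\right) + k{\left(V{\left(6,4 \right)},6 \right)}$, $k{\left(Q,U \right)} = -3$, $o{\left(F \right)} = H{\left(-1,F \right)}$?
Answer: $-3645$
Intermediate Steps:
$V{\left(L,s \right)} = -2 + s$
$o{\left(F \right)} = -4$
$l{\left(M,p \right)} = -3$ ($l{\left(M,p \right)} = \left(-4 + 4\right) - 3 = 0 - 3 = -3$)
$- 45 l{\left(o{\left(5 \right)},2 \right)} \left(-27\right) = \left(-45\right) \left(-3\right) \left(-27\right) = 135 \left(-27\right) = -3645$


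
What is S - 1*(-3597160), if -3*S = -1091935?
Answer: 11883415/3 ≈ 3.9611e+6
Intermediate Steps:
S = 1091935/3 (S = -⅓*(-1091935) = 1091935/3 ≈ 3.6398e+5)
S - 1*(-3597160) = 1091935/3 - 1*(-3597160) = 1091935/3 + 3597160 = 11883415/3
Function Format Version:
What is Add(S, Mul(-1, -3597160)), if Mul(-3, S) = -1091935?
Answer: Rational(11883415, 3) ≈ 3.9611e+6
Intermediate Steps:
S = Rational(1091935, 3) (S = Mul(Rational(-1, 3), -1091935) = Rational(1091935, 3) ≈ 3.6398e+5)
Add(S, Mul(-1, -3597160)) = Add(Rational(1091935, 3), Mul(-1, -3597160)) = Add(Rational(1091935, 3), 3597160) = Rational(11883415, 3)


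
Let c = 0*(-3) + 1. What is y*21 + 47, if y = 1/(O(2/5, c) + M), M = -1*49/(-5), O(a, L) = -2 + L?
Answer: 2173/44 ≈ 49.386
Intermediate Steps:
c = 1 (c = 0 + 1 = 1)
M = 49/5 (M = -49*(-1/5) = 49/5 ≈ 9.8000)
y = 5/44 (y = 1/((-2 + 1) + 49/5) = 1/(-1 + 49/5) = 1/(44/5) = 5/44 ≈ 0.11364)
y*21 + 47 = (5/44)*21 + 47 = 105/44 + 47 = 2173/44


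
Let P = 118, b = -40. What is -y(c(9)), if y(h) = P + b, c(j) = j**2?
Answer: -78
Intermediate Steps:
y(h) = 78 (y(h) = 118 - 40 = 78)
-y(c(9)) = -1*78 = -78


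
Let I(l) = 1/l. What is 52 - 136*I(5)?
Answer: 124/5 ≈ 24.800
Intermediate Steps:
52 - 136*I(5) = 52 - 136/5 = 124/5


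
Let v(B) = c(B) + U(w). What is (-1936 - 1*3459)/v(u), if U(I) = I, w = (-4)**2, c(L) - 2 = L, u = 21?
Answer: -415/3 ≈ -138.33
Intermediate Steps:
c(L) = 2 + L
w = 16
v(B) = 18 + B (v(B) = (2 + B) + 16 = 18 + B)
(-1936 - 1*3459)/v(u) = (-1936 - 1*3459)/(18 + 21) = (-1936 - 3459)/39 = -5395*1/39 = -415/3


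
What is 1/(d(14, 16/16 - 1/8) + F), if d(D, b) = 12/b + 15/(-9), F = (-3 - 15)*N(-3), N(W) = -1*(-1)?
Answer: -21/125 ≈ -0.16800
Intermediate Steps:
N(W) = 1
F = -18 (F = (-3 - 15)*1 = -18*1 = -18)
d(D, b) = -5/3 + 12/b (d(D, b) = 12/b + 15*(-⅑) = 12/b - 5/3 = -5/3 + 12/b)
1/(d(14, 16/16 - 1/8) + F) = 1/((-5/3 + 12/(16/16 - 1/8)) - 18) = 1/((-5/3 + 12/(16*(1/16) - 1*⅛)) - 18) = 1/((-5/3 + 12/(1 - ⅛)) - 18) = 1/((-5/3 + 12/(7/8)) - 18) = 1/((-5/3 + 12*(8/7)) - 18) = 1/((-5/3 + 96/7) - 18) = 1/(253/21 - 18) = 1/(-125/21) = -21/125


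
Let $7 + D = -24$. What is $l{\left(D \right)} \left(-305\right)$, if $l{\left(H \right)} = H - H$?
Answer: $0$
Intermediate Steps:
$D = -31$ ($D = -7 - 24 = -31$)
$l{\left(H \right)} = 0$
$l{\left(D \right)} \left(-305\right) = 0 \left(-305\right) = 0$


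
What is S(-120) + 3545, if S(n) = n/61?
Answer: 216125/61 ≈ 3543.0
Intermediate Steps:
S(n) = n/61 (S(n) = n*(1/61) = n/61)
S(-120) + 3545 = (1/61)*(-120) + 3545 = -120/61 + 3545 = 216125/61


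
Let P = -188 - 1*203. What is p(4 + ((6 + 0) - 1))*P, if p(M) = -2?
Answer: 782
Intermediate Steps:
P = -391 (P = -188 - 203 = -391)
p(4 + ((6 + 0) - 1))*P = -2*(-391) = 782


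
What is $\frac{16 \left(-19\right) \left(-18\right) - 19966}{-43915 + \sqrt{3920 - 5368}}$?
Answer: $\frac{636504010}{1928528673} + \frac{28988 i \sqrt{362}}{1928528673} \approx 0.33005 + 0.00028599 i$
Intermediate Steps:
$\frac{16 \left(-19\right) \left(-18\right) - 19966}{-43915 + \sqrt{3920 - 5368}} = \frac{\left(-304\right) \left(-18\right) - 19966}{-43915 + \sqrt{-1448}} = \frac{5472 - 19966}{-43915 + 2 i \sqrt{362}} = - \frac{14494}{-43915 + 2 i \sqrt{362}}$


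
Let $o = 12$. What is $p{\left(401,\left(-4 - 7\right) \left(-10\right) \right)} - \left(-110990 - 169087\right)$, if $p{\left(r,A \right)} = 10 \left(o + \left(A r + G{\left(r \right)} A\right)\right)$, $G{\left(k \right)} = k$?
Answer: $1162397$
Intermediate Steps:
$p{\left(r,A \right)} = 120 + 20 A r$ ($p{\left(r,A \right)} = 10 \left(12 + \left(A r + r A\right)\right) = 10 \left(12 + \left(A r + A r\right)\right) = 10 \left(12 + 2 A r\right) = 120 + 20 A r$)
$p{\left(401,\left(-4 - 7\right) \left(-10\right) \right)} - \left(-110990 - 169087\right) = \left(120 + 20 \left(-4 - 7\right) \left(-10\right) 401\right) - \left(-110990 - 169087\right) = \left(120 + 20 \left(\left(-11\right) \left(-10\right)\right) 401\right) - -280077 = \left(120 + 20 \cdot 110 \cdot 401\right) + 280077 = \left(120 + 882200\right) + 280077 = 882320 + 280077 = 1162397$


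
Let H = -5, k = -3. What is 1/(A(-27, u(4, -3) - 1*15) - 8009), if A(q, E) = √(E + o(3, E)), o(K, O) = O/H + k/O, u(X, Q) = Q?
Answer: -240270/1924322857 - I*√12810/1924322857 ≈ -0.00012486 - 5.8816e-8*I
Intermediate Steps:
o(K, O) = -3/O - O/5 (o(K, O) = O/(-5) - 3/O = O*(-⅕) - 3/O = -O/5 - 3/O = -3/O - O/5)
A(q, E) = √(-3/E + 4*E/5) (A(q, E) = √(E + (-3/E - E/5)) = √(-3/E + 4*E/5))
1/(A(-27, u(4, -3) - 1*15) - 8009) = 1/(√(-75/(-3 - 1*15) + 20*(-3 - 1*15))/5 - 8009) = 1/(√(-75/(-3 - 15) + 20*(-3 - 15))/5 - 8009) = 1/(√(-75/(-18) + 20*(-18))/5 - 8009) = 1/(√(-75*(-1/18) - 360)/5 - 8009) = 1/(√(25/6 - 360)/5 - 8009) = 1/(√(-2135/6)/5 - 8009) = 1/((I*√12810/6)/5 - 8009) = 1/(I*√12810/30 - 8009) = 1/(-8009 + I*√12810/30)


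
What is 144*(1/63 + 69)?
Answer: 69568/7 ≈ 9938.3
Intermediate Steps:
144*(1/63 + 69) = 144*(4348/63) = 69568/7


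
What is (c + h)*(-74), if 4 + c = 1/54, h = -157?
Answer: 321641/27 ≈ 11913.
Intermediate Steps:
c = -215/54 (c = -4 + 1/54 = -215/54 ≈ -3.9815)
(c + h)*(-74) = (-215/54 - 157)*(-74) = -8693/54*(-74) = 321641/27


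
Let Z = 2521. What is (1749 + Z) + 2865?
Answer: 7135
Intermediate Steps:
(1749 + Z) + 2865 = (1749 + 2521) + 2865 = 4270 + 2865 = 7135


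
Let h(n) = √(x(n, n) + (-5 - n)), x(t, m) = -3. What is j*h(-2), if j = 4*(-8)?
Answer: -32*I*√6 ≈ -78.384*I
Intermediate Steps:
h(n) = √(-8 - n) (h(n) = √(-3 + (-5 - n)) = √(-8 - n))
j = -32
j*h(-2) = -32*√(-8 - 1*(-2)) = -32*√(-8 + 2) = -32*I*√6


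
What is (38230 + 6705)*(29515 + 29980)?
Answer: 2673407825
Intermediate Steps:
(38230 + 6705)*(29515 + 29980) = 44935*59495 = 2673407825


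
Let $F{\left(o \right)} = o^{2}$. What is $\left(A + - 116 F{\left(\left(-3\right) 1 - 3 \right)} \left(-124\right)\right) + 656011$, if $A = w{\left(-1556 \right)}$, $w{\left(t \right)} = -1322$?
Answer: $1172513$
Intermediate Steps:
$A = -1322$
$\left(A + - 116 F{\left(\left(-3\right) 1 - 3 \right)} \left(-124\right)\right) + 656011 = \left(-1322 + - 116 \left(\left(-3\right) 1 - 3\right)^{2} \left(-124\right)\right) + 656011 = \left(-1322 + - 116 \left(-3 - 3\right)^{2} \left(-124\right)\right) + 656011 = \left(-1322 + - 116 \left(-6\right)^{2} \left(-124\right)\right) + 656011 = \left(-1322 + \left(-116\right) 36 \left(-124\right)\right) + 656011 = \left(-1322 - -517824\right) + 656011 = \left(-1322 + 517824\right) + 656011 = 516502 + 656011 = 1172513$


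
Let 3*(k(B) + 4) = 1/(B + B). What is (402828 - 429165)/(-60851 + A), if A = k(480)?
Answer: 75850560/175262399 ≈ 0.43278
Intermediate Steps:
k(B) = -4 + 1/(6*B) (k(B) = -4 + 1/(3*(B + B)) = -4 + 1/(3*((2*B))) = -4 + (1/(2*B))/3 = -4 + 1/(6*B))
A = -11519/2880 (A = -4 + (1/6)/480 = -4 + (1/6)*(1/480) = -4 + 1/2880 = -11519/2880 ≈ -3.9997)
(402828 - 429165)/(-60851 + A) = (402828 - 429165)/(-60851 - 11519/2880) = -26337/(-175262399/2880) = -26337*(-2880/175262399) = 75850560/175262399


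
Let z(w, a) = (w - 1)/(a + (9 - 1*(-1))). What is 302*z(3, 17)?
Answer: 604/27 ≈ 22.370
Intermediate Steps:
z(w, a) = (-1 + w)/(10 + a) (z(w, a) = (-1 + w)/(a + (9 + 1)) = (-1 + w)/(a + 10) = (-1 + w)/(10 + a))
302*z(3, 17) = 302*((-1 + 3)/(10 + 17)) = 302*(2/27) = 604/27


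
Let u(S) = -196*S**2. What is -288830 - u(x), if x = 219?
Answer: 9111526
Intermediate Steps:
-288830 - u(x) = -288830 - (-196)*219**2 = -288830 - (-196)*47961 = -288830 - 1*(-9400356) = -288830 + 9400356 = 9111526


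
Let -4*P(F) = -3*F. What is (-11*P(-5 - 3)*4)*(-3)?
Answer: -792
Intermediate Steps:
P(F) = 3*F/4 (P(F) = -(-3)*F/4 = 3*F/4)
(-11*P(-5 - 3)*4)*(-3) = (-33*(-5 - 3)/4*4)*(-3) = (-33*(-8)/4*4)*(-3) = (-11*(-6)*4)*(-3) = (66*4)*(-3) = 264*(-3) = -792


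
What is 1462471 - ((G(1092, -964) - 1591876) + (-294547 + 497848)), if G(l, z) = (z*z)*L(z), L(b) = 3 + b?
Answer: 895904502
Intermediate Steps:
G(l, z) = z²*(3 + z) (G(l, z) = (z*z)*(3 + z) = z²*(3 + z))
1462471 - ((G(1092, -964) - 1591876) + (-294547 + 497848)) = 1462471 - (((-964)²*(3 - 964) - 1591876) + (-294547 + 497848)) = 1462471 - ((929296*(-961) - 1591876) + 203301) = 1462471 - ((-893053456 - 1591876) + 203301) = 1462471 - (-894645332 + 203301) = 1462471 - 1*(-894442031) = 1462471 + 894442031 = 895904502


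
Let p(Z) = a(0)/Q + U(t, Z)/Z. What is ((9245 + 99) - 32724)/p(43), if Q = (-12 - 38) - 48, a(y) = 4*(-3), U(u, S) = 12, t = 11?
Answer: -24630830/423 ≈ -58229.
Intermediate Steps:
a(y) = -12
Q = -98 (Q = -50 - 48 = -98)
p(Z) = 6/49 + 12/Z (p(Z) = -12/(-98) + 12/Z = -12*(-1/98) + 12/Z = 6/49 + 12/Z)
((9245 + 99) - 32724)/p(43) = ((9245 + 99) - 32724)/(6/49 + 12/43) = (9344 - 32724)/(6/49 + 12*(1/43)) = -23380/(6/49 + 12/43) = -23380/846/2107 = -23380*2107/846 = -24630830/423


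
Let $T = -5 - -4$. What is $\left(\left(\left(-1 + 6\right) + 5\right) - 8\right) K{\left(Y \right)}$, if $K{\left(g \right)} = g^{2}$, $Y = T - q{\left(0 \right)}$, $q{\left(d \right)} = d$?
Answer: $2$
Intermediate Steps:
$T = -1$ ($T = -5 + 4 = -1$)
$Y = -1$ ($Y = -1 - 0 = -1 + 0 = -1$)
$\left(\left(\left(-1 + 6\right) + 5\right) - 8\right) K{\left(Y \right)} = \left(\left(\left(-1 + 6\right) + 5\right) - 8\right) \left(-1\right)^{2} = \left(\left(5 + 5\right) - 8\right) 1 = \left(10 - 8\right) 1 = 2 \cdot 1 = 2$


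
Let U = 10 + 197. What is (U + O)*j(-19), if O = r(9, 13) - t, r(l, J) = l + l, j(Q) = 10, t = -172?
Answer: 3970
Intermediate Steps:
r(l, J) = 2*l
O = 190 (O = 2*9 - 1*(-172) = 18 + 172 = 190)
U = 207
(U + O)*j(-19) = (207 + 190)*10 = 397*10 = 3970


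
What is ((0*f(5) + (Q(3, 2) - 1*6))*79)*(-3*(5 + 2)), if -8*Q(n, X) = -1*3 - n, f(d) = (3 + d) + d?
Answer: 34839/4 ≈ 8709.8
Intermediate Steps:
f(d) = 3 + 2*d
Q(n, X) = 3/8 + n/8 (Q(n, X) = -(-1*3 - n)/8 = -(-3 - n)/8 = 3/8 + n/8)
((0*f(5) + (Q(3, 2) - 1*6))*79)*(-3*(5 + 2)) = ((0*(3 + 2*5) + ((3/8 + (1/8)*3) - 1*6))*79)*(-3*(5 + 2)) = ((0*(3 + 10) + ((3/8 + 3/8) - 6))*79)*(-3*7) = ((0*13 + (3/4 - 6))*79)*(-21) = ((0 - 21/4)*79)*(-21) = -21/4*79*(-21) = -1659/4*(-21) = 34839/4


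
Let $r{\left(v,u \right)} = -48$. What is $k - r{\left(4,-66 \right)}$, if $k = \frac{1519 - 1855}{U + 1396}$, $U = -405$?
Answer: $\frac{47232}{991} \approx 47.661$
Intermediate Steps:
$k = - \frac{336}{991}$ ($k = \frac{1519 - 1855}{-405 + 1396} = - \frac{336}{991} \approx -0.33905$)
$k - r{\left(4,-66 \right)} = - \frac{336}{991} - -48 = - \frac{336}{991} + 48 = \frac{47232}{991}$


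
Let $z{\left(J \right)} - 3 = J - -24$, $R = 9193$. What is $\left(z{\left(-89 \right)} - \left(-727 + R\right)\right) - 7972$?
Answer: $-16500$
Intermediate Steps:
$z{\left(J \right)} = 27 + J$ ($z{\left(J \right)} = 3 + \left(J - -24\right) = 3 + \left(J + 24\right) = 3 + \left(24 + J\right) = 27 + J$)
$\left(z{\left(-89 \right)} - \left(-727 + R\right)\right) - 7972 = \left(\left(27 - 89\right) + \left(727 - 9193\right)\right) - 7972 = \left(-62 + \left(727 - 9193\right)\right) - 7972 = \left(-62 - 8466\right) - 7972 = -8528 - 7972 = -16500$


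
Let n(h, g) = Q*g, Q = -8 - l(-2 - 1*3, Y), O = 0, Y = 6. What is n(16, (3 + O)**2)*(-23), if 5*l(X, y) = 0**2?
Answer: 1656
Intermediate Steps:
l(X, y) = 0 (l(X, y) = (1/5)*0**2 = (1/5)*0 = 0)
Q = -8 (Q = -8 - 1*0 = -8 + 0 = -8)
n(h, g) = -8*g
n(16, (3 + O)**2)*(-23) = -8*(3 + 0)**2*(-23) = -8*3**2*(-23) = -8*9*(-23) = -72*(-23) = 1656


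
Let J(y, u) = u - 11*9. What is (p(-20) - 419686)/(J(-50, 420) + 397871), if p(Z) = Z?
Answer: -209853/199096 ≈ -1.0540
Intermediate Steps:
J(y, u) = -99 + u (J(y, u) = u - 99 = -99 + u)
(p(-20) - 419686)/(J(-50, 420) + 397871) = (-20 - 419686)/((-99 + 420) + 397871) = -419706/(321 + 397871) = -419706/398192 = -419706*1/398192 = -209853/199096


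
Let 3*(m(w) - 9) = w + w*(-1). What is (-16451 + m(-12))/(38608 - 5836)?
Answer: -8221/16386 ≈ -0.50171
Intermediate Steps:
m(w) = 9 (m(w) = 9 + (w + w*(-1))/3 = 9 + (w - w)/3 = 9 + (⅓)*0 = 9 + 0 = 9)
(-16451 + m(-12))/(38608 - 5836) = (-16451 + 9)/(38608 - 5836) = -16442/32772 = -16442*1/32772 = -8221/16386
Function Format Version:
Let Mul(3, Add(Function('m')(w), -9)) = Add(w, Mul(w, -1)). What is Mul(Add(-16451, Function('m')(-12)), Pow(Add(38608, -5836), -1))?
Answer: Rational(-8221, 16386) ≈ -0.50171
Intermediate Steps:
Function('m')(w) = 9 (Function('m')(w) = Add(9, Mul(Rational(1, 3), Add(w, Mul(w, -1)))) = Add(9, Mul(Rational(1, 3), Add(w, Mul(-1, w)))) = Add(9, Mul(Rational(1, 3), 0)) = Add(9, 0) = 9)
Mul(Add(-16451, Function('m')(-12)), Pow(Add(38608, -5836), -1)) = Mul(Add(-16451, 9), Pow(Add(38608, -5836), -1)) = Mul(-16442, Pow(32772, -1)) = Mul(-16442, Rational(1, 32772)) = Rational(-8221, 16386)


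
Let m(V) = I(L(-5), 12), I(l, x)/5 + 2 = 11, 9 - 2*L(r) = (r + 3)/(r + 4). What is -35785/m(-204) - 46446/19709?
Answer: -141475327/177381 ≈ -797.58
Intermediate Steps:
L(r) = 9/2 - (3 + r)/(2*(4 + r)) (L(r) = 9/2 - (r + 3)/(2*(r + 4)) = 9/2 - (3 + r)/(2*(4 + r)))
I(l, x) = 45 (I(l, x) = -10 + 5*11 = -10 + 55 = 45)
m(V) = 45
-35785/m(-204) - 46446/19709 = -35785/45 - 46446/19709 = -35785*1/45 - 46446*1/19709 = -7157/9 - 46446/19709 = -141475327/177381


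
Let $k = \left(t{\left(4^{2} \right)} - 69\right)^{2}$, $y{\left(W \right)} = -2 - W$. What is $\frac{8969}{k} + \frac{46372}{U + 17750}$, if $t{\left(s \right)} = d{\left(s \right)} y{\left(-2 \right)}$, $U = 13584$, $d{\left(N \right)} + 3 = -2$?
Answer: $\frac{250905869}{74590587} \approx 3.3638$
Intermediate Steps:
$d{\left(N \right)} = -5$ ($d{\left(N \right)} = -3 - 2 = -5$)
$t{\left(s \right)} = 0$ ($t{\left(s \right)} = - 5 \left(-2 - -2\right) = - 5 \left(-2 + 2\right) = \left(-5\right) 0 = 0$)
$k = 4761$ ($k = \left(0 - 69\right)^{2} = \left(-69\right)^{2} = 4761$)
$\frac{8969}{k} + \frac{46372}{U + 17750} = \frac{8969}{4761} + \frac{46372}{13584 + 17750} = 8969 \cdot \frac{1}{4761} + \frac{46372}{31334} = \frac{8969}{4761} + 46372 \cdot \frac{1}{31334} = \frac{8969}{4761} + \frac{23186}{15667} = \frac{250905869}{74590587}$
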